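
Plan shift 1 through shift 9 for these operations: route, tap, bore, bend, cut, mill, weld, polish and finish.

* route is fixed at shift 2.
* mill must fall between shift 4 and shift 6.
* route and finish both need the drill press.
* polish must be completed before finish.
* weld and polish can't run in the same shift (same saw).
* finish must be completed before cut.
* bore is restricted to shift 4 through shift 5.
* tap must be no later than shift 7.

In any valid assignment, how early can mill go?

Mill is available from shift 4; mill's own window allows nothing later than shift 6.
mill at shift 4 is achievable: cut -> shift 4; route -> shift 2; bend -> shift 1; tap -> shift 1; polish -> shift 1; bore -> shift 4; finish -> shift 3; weld -> shift 2; mill -> shift 4.

shift 4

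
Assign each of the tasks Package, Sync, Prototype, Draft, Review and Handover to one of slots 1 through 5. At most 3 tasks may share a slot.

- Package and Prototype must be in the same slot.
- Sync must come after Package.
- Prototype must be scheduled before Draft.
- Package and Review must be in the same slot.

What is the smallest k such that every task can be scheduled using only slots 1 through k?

The precedence chain requires at least 2 distinct slots.
With at most 3 per slot and 6 tasks, at least 2 slots are needed.
2 works (last occupied slot: 2): for example Package=1; Prototype=1; Handover=2; Review=1; Sync=2; Draft=2.

2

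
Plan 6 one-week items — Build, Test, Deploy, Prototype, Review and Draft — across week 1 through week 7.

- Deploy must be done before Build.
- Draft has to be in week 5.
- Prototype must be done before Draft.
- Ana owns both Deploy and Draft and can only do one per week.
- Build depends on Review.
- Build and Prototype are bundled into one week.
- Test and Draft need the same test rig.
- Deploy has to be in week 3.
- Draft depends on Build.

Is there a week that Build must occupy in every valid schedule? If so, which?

Deploy is fixed at week 3 and must come before Build, so Build is at least week 4.
Draft is fixed at week 5 and must come after Build, so Build is at most week 4.
So Build must be week 4.

week 4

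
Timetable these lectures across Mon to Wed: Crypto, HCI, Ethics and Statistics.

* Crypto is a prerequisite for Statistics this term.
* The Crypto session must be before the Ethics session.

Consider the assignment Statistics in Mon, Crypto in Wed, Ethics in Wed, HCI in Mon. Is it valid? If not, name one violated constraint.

Invalid. Crypto is a prerequisite for Statistics this term.

The Crypto session must be before the Ethics session — violated.
Crypto is a prerequisite for Statistics this term — violated.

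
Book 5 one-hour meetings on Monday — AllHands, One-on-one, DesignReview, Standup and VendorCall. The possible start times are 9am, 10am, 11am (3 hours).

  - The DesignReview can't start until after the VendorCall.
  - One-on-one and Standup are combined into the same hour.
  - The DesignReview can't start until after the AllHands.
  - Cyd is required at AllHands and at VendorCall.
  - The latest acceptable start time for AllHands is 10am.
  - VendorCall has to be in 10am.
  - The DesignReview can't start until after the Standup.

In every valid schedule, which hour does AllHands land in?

9am

AllHands's window is 9am–10am.
VendorCall is fixed at 10am, and AllHands can't share a hour with VendorCall.
So AllHands must be 9am.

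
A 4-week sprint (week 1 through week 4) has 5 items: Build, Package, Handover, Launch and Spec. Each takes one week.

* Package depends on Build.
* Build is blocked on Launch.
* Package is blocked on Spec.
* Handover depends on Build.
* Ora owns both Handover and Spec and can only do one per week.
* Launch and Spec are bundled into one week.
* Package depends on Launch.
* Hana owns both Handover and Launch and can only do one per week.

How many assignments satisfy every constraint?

Splitting on Build: it can be week 2 (4), week 3 (2). Listing each branch's schedules as (Package, Handover, Launch, Spec) by week number:
Build=week 2: (3,3,1,1) (3,4,1,1) (4,3,1,1) (4,4,1,1) — 4.
Build=week 3: (4,4,1,1) (4,4,2,2) — 2.
Summing: 4 + 2 = 6.

6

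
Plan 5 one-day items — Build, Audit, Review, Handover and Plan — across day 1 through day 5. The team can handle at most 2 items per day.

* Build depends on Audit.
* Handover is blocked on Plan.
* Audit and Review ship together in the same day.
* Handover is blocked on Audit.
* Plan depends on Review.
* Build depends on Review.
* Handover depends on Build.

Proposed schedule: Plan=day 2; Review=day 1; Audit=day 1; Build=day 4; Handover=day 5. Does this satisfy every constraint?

Yes

Audit and Review ship together in the same day — holds.
Handover depends on Build — holds.
The team can handle at most 2 items per day — holds.
Build depends on Review — holds.
Build depends on Audit — holds.
Handover is blocked on Plan — holds.
Handover is blocked on Audit — holds.
Plan depends on Review — holds.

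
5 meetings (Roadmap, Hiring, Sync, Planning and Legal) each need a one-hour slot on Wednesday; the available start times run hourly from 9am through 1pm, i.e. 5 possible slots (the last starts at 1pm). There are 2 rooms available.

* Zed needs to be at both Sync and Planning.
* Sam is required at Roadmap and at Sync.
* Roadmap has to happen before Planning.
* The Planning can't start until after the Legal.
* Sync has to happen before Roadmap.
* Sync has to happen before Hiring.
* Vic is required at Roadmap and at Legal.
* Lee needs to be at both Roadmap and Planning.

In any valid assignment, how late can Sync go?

Downstream work caps Sync at 11am.
Sync at 11am is achievable: Roadmap=12pm; Planning=1pm; Legal=9am; Hiring=12pm; Sync=11am.

11am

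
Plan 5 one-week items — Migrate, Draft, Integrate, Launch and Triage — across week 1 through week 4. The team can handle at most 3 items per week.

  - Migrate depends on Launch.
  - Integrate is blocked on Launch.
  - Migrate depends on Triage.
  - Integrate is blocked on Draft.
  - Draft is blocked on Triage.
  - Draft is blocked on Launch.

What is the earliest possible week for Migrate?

week 2

Precedence pushes Migrate to at least week 2.
Migrate at week 2 is achievable: Integrate -> week 3; Migrate -> week 2; Triage -> week 1; Launch -> week 1; Draft -> week 2.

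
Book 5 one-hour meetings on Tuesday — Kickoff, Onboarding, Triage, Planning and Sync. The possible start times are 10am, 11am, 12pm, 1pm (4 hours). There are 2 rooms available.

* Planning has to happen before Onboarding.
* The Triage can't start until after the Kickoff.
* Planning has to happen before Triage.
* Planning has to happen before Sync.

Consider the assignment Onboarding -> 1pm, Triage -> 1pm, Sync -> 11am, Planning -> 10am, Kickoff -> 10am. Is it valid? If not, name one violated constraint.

Valid

There are 2 rooms available — holds.
Planning has to happen before Onboarding — holds.
Planning has to happen before Sync — holds.
The Triage can't start until after the Kickoff — holds.
Planning has to happen before Triage — holds.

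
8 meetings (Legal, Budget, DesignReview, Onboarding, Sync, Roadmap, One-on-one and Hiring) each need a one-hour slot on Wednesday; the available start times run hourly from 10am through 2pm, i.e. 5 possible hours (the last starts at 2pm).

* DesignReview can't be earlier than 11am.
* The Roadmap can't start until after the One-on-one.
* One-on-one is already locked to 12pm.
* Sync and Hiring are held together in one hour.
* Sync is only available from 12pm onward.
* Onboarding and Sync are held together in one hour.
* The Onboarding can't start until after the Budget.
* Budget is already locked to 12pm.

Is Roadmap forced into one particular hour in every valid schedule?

No

Roadmap can be 1pm (e.g. Legal=10am; Onboarding=1pm; Hiring=1pm; One-on-one=12pm; DesignReview=11am; Roadmap=1pm; Budget=12pm; Sync=1pm) or 2pm (e.g. One-on-one -> 12pm; Legal -> 10am; DesignReview -> 11am; Budget -> 12pm; Onboarding -> 1pm; Sync -> 1pm; Roadmap -> 2pm; Hiring -> 1pm).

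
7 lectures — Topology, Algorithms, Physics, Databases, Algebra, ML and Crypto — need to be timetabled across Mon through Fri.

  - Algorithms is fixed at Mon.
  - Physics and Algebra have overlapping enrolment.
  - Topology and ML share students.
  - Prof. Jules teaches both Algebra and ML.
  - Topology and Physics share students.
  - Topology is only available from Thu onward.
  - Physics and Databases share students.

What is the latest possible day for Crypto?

Fri

Crypto at Fri is achievable: Databases=Tue; Topology=Thu; Algorithms=Mon; Algebra=Tue; Physics=Mon; Crypto=Fri; ML=Mon.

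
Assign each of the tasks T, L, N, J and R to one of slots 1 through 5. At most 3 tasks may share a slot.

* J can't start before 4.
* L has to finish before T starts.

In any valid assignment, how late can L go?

Downstream work caps L at 4.
L at 4 is achievable: J -> 4, L -> 4, T -> 5, N -> 1, R -> 1.

4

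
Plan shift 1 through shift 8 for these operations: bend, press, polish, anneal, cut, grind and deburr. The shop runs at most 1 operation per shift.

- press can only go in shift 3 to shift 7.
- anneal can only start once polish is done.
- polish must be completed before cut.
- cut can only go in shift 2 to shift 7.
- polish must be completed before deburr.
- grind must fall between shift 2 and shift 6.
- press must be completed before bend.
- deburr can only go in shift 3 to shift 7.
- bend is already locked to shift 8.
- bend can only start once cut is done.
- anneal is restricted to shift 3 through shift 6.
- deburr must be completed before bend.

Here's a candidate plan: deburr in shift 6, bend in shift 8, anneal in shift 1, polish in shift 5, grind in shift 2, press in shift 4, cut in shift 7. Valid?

Invalid. anneal can only start once polish is done.

The shop runs at most 1 operation per shift — holds.
polish must be completed before cut — holds.
anneal can only start once polish is done — violated.
press must be completed before bend — holds.
bend is already locked to shift 8 — holds.
press can only go in shift 3 to shift 7 — holds.
anneal is restricted to shift 3 through shift 6 — violated.
cut can only go in shift 2 to shift 7 — holds.
deburr must be completed before bend — holds.
deburr can only go in shift 3 to shift 7 — holds.
grind must fall between shift 2 and shift 6 — holds.
bend can only start once cut is done — holds.
polish must be completed before deburr — holds.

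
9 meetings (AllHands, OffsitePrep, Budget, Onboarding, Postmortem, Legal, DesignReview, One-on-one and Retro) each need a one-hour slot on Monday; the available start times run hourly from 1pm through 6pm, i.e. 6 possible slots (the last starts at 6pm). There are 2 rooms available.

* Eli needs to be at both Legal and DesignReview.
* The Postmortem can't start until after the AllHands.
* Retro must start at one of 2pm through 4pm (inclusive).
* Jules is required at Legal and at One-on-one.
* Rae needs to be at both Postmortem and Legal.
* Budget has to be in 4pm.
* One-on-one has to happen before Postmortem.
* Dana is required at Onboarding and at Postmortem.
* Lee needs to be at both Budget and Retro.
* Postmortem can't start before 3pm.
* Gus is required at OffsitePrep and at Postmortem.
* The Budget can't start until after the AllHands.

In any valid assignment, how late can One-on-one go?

5pm

Downstream work caps One-on-one at 5pm.
One-on-one at 5pm is achievable: One-on-one=5pm; OffsitePrep=1pm; Retro=2pm; DesignReview=4pm; Budget=4pm; Legal=3pm; Postmortem=6pm; AllHands=1pm; Onboarding=2pm.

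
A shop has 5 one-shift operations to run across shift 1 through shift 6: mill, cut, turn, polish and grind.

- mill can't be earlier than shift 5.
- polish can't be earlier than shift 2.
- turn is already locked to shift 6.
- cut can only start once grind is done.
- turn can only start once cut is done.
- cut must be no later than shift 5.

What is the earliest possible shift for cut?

shift 2

Precedence pushes cut to at least shift 2; cut's own window allows nothing later than shift 5.
cut at shift 2 is achievable: grind=shift 1, turn=shift 6, cut=shift 2, mill=shift 5, polish=shift 2.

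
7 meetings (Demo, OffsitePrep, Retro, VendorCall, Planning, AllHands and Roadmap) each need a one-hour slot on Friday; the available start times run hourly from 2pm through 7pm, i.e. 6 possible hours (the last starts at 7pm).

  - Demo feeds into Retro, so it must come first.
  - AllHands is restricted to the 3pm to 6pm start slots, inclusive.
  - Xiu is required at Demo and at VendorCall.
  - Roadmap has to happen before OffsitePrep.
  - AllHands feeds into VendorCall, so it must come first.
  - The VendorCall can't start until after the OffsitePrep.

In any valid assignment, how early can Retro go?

3pm

Precedence pushes Retro to at least 3pm.
Retro at 3pm is achievable: Demo in 2pm; OffsitePrep in 3pm; AllHands in 3pm; Roadmap in 2pm; Planning in 2pm; VendorCall in 4pm; Retro in 3pm.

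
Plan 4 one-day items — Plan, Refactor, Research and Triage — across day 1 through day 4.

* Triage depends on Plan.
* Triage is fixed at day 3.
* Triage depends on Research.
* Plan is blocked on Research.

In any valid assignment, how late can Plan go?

Precedence pushes Plan to at least day 2; downstream work caps Plan at day 2.
Plan at day 2 is achievable: Research -> day 1; Refactor -> day 1; Triage -> day 3; Plan -> day 2.

day 2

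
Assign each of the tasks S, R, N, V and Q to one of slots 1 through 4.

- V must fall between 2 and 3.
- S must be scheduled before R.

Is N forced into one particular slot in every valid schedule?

No

N can be 1 (e.g. S in 1, R in 2, V in 2, Q in 1, N in 1) or 2 (e.g. S in 1, V in 2, N in 2, R in 2, Q in 1).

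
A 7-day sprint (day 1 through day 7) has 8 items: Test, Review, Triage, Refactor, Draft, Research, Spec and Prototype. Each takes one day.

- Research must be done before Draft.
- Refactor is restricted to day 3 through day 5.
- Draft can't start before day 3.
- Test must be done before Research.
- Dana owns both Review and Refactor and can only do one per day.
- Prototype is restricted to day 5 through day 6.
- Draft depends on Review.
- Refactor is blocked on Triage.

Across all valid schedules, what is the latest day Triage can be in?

day 4

Downstream work caps Triage at day 4.
Triage at day 4 is achievable: Review -> day 1, Refactor -> day 5, Draft -> day 3, Prototype -> day 5, Research -> day 2, Spec -> day 1, Test -> day 1, Triage -> day 4.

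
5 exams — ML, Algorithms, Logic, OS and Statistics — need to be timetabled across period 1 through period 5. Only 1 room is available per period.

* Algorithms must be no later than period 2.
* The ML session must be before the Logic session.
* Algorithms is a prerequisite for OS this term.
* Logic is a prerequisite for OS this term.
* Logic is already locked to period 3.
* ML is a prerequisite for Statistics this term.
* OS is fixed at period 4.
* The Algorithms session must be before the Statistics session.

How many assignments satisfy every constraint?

Enumerating: Logic in period 3; ML in period 2; OS in period 4; Algorithms in period 1; Statistics in period 5 | ML -> period 1; Logic -> period 3; OS -> period 4; Algorithms -> period 2; Statistics -> period 5.

2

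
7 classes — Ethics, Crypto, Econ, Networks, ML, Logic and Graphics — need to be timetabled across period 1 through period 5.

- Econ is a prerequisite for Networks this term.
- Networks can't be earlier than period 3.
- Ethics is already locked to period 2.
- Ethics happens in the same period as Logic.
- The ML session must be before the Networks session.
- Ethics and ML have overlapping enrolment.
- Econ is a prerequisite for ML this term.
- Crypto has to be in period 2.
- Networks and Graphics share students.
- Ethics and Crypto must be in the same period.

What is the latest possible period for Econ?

Downstream work caps Econ at period 3.
Econ at period 3 is achievable: Ethics=period 2, Graphics=period 1, Econ=period 3, Networks=period 5, Logic=period 2, Crypto=period 2, ML=period 4.

period 3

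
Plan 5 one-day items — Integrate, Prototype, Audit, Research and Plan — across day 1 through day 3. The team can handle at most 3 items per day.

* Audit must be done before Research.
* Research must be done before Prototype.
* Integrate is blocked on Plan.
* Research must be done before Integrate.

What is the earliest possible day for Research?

Precedence pushes Research to at least day 2; downstream work caps Research at day 2.
Research at day 2 is achievable: Plan=day 1, Research=day 2, Audit=day 1, Integrate=day 3, Prototype=day 3.

day 2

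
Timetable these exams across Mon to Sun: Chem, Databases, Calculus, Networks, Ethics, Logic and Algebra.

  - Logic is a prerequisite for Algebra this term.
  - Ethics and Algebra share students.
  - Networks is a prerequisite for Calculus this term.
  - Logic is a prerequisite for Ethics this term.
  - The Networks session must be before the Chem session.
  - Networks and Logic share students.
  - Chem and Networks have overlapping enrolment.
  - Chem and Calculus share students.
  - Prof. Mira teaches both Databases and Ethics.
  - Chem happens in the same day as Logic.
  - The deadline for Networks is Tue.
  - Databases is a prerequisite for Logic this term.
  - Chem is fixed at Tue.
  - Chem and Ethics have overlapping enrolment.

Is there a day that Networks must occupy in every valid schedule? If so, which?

Networks's window is Mon–Tue.
Chem is fixed at Tue, and Networks can't share a day with Chem.
So Networks must be Mon.

Mon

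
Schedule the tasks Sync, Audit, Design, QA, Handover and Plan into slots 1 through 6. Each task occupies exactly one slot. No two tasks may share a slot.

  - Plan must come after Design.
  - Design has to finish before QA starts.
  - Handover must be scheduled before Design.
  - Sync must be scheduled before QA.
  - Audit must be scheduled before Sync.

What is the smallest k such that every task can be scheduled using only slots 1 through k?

6

The precedence chain requires at least 3 distinct slots.
With at most 1 per slot and 6 tasks, at least 6 slots are needed.
6 works (last occupied slot: 6): for example Audit -> 3; Plan -> 6; QA -> 5; Sync -> 4; Design -> 2; Handover -> 1.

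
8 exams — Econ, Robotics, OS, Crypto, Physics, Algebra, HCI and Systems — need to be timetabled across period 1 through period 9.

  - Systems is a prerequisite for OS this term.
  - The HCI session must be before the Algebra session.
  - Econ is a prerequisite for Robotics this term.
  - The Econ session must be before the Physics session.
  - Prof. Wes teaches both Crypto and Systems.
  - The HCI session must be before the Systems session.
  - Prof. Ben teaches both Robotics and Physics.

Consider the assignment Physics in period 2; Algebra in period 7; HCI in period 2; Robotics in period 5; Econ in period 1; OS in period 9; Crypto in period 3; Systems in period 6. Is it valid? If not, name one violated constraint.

Systems is a prerequisite for OS this term — holds.
Prof. Ben teaches both Robotics and Physics — holds.
The Econ session must be before the Physics session — holds.
Econ is a prerequisite for Robotics this term — holds.
The HCI session must be before the Algebra session — holds.
Prof. Wes teaches both Crypto and Systems — holds.
The HCI session must be before the Systems session — holds.

Yes, all constraints hold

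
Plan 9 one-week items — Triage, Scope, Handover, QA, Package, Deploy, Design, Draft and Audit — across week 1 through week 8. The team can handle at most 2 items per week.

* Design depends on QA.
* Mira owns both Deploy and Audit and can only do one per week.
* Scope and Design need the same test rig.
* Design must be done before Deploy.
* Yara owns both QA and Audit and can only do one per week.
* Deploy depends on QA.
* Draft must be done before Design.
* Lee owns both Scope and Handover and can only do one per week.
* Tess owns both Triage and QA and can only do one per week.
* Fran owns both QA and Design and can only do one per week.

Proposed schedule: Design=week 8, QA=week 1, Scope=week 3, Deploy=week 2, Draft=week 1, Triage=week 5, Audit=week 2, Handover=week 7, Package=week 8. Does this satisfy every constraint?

No — it violates: Design must be done before Deploy

Yara owns both QA and Audit and can only do one per week — holds.
Lee owns both Scope and Handover and can only do one per week — holds.
Tess owns both Triage and QA and can only do one per week — holds.
Scope and Design need the same test rig — holds.
The team can handle at most 2 items per week — holds.
Fran owns both QA and Design and can only do one per week — holds.
Design must be done before Deploy — violated.
Mira owns both Deploy and Audit and can only do one per week — violated.
Design depends on QA — holds.
Draft must be done before Design — holds.
Deploy depends on QA — holds.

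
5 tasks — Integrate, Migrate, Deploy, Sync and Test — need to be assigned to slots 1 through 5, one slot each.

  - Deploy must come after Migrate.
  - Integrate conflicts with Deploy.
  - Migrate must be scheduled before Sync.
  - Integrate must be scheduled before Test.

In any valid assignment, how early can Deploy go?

Precedence pushes Deploy to at least 2.
Deploy at 2 is achievable: Test in 2; Migrate in 1; Integrate in 1; Deploy in 2; Sync in 2.

2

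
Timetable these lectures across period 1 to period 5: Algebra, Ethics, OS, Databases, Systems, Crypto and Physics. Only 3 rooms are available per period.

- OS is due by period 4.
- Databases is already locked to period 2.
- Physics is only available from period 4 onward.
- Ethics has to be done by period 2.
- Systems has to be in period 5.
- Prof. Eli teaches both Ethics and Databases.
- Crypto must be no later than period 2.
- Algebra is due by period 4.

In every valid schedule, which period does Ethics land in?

Ethics's window is period 1–period 2.
Databases is fixed at period 2, and Ethics can't share a period with Databases.
So Ethics must be period 1.

period 1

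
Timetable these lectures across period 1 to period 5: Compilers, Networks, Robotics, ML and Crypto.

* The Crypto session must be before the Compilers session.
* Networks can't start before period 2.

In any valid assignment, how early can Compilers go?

period 2

Precedence pushes Compilers to at least period 2.
Compilers at period 2 is achievable: Robotics in period 1; Networks in period 2; Compilers in period 2; ML in period 1; Crypto in period 1.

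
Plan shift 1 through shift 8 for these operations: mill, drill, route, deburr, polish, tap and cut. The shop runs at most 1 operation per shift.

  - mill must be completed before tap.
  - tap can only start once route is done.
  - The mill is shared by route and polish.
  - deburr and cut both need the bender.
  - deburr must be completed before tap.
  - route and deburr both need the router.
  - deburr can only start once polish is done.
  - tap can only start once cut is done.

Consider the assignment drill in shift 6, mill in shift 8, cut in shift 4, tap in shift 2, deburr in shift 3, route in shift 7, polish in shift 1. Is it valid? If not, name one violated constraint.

The mill is shared by route and polish — holds.
The shop runs at most 1 operation per shift — holds.
deburr can only start once polish is done — holds.
deburr must be completed before tap — violated.
route and deburr both need the router — holds.
tap can only start once cut is done — violated.
mill must be completed before tap — violated.
deburr and cut both need the bender — holds.
tap can only start once route is done — violated.

No. mill must be completed before tap is not satisfied.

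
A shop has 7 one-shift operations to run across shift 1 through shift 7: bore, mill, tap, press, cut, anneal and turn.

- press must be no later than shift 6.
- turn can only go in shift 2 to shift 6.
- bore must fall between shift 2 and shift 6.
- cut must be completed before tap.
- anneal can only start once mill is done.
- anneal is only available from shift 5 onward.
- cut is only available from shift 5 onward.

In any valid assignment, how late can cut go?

Cut is available from shift 5; downstream work caps cut at shift 6.
cut at shift 6 is achievable: anneal -> shift 5, mill -> shift 1, bore -> shift 2, turn -> shift 2, cut -> shift 6, tap -> shift 7, press -> shift 1.

shift 6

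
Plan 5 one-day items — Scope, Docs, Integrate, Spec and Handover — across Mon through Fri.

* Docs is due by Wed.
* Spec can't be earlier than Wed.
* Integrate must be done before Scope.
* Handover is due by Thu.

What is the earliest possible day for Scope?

Precedence pushes Scope to at least Tue.
Scope at Tue is achievable: Integrate in Mon; Docs in Mon; Spec in Wed; Scope in Tue; Handover in Mon.

Tue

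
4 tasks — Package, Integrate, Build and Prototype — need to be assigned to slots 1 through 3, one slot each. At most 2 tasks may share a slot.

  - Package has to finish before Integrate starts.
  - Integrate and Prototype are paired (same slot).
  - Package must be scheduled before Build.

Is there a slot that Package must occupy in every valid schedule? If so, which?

1

Downstream work caps Package at 2.
So Package is pinned to 1.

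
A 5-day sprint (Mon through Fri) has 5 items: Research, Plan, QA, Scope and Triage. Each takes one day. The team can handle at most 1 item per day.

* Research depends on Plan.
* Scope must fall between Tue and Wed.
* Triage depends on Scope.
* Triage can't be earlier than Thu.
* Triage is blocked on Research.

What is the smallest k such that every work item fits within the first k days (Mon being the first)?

5 days

The precedence chain requires at least 3 distinct days.
With at most 1 per day and 5 work items, at least 5 days are needed.
Triage can't be placed before Thu — that is day 4 counting from Mon — so the schedule must run through at least 4 days.
5 works (last occupied day: Fri): for example Research in Wed; QA in Fri; Triage in Thu; Scope in Tue; Plan in Mon.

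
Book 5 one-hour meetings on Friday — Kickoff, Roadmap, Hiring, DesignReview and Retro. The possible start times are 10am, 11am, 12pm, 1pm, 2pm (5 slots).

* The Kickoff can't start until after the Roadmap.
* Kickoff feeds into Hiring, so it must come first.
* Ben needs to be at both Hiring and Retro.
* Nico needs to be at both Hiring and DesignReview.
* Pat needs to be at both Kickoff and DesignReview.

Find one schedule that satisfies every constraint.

Retro=10am; DesignReview=10am; Kickoff=11am; Hiring=12pm; Roadmap=10am

Checking: Kickoff(11am) before Hiring(12pm); Roadmap(10am) before Kickoff(11am); Kickoff(11am) != DesignReview(10am); Hiring(12pm) != Retro(10am); Hiring(12pm) != DesignReview(10am).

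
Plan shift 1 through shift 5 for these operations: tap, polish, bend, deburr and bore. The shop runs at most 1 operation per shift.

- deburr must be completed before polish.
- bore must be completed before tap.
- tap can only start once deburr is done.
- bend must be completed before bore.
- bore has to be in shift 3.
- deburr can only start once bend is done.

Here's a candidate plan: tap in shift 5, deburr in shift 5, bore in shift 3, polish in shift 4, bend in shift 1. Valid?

Invalid. The shop runs at most 1 operation per shift.

deburr must be completed before polish — violated.
The shop runs at most 1 operation per shift — violated.
tap can only start once deburr is done — violated.
deburr can only start once bend is done — holds.
bend must be completed before bore — holds.
bore has to be in shift 3 — holds.
bore must be completed before tap — holds.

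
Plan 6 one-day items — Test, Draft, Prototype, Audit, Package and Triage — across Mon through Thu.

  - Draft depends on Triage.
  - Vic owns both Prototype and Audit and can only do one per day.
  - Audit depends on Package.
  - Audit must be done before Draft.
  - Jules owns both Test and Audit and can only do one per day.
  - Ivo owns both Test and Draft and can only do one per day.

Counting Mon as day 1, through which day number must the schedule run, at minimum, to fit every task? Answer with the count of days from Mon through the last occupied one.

3 days

The precedence chain requires at least 3 distinct days.
3 works (last occupied day: Wed): for example Prototype -> Mon; Triage -> Mon; Package -> Mon; Test -> Mon; Draft -> Wed; Audit -> Tue.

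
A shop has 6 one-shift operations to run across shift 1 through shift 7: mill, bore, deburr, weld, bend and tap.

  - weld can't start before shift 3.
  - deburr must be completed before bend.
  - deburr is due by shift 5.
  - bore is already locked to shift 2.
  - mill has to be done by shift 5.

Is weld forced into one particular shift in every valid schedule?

No

weld can be shift 3 (e.g. bore=shift 2, deburr=shift 1, weld=shift 3, bend=shift 2, mill=shift 1, tap=shift 1) or shift 4 (e.g. bore in shift 2, deburr in shift 1, weld in shift 4, bend in shift 2, mill in shift 1, tap in shift 1).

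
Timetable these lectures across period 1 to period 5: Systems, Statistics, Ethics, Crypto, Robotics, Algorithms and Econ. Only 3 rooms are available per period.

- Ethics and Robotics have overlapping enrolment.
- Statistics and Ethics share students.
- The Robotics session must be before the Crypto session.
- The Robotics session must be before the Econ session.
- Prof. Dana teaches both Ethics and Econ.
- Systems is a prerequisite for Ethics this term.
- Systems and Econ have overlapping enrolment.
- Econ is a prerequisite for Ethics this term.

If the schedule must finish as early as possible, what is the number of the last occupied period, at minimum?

3

The precedence chain requires at least 3 distinct periods.
With at most 3 per period and 7 lectures, at least 3 periods are needed.
3 works (last occupied period: period 3): for example Econ -> period 2, Algorithms -> period 2, Crypto -> period 2, Ethics -> period 3, Systems -> period 1, Statistics -> period 1, Robotics -> period 1.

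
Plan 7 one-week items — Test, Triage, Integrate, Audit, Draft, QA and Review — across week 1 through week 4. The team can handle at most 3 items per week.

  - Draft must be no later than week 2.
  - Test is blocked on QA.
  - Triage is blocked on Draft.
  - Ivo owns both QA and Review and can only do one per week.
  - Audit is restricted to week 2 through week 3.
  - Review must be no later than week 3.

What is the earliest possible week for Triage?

Precedence pushes Triage to at least week 2.
Triage at week 2 is achievable: Draft in week 1; Integrate in week 1; Test in week 3; Triage in week 2; Review in week 1; Audit in week 2; QA in week 2.

week 2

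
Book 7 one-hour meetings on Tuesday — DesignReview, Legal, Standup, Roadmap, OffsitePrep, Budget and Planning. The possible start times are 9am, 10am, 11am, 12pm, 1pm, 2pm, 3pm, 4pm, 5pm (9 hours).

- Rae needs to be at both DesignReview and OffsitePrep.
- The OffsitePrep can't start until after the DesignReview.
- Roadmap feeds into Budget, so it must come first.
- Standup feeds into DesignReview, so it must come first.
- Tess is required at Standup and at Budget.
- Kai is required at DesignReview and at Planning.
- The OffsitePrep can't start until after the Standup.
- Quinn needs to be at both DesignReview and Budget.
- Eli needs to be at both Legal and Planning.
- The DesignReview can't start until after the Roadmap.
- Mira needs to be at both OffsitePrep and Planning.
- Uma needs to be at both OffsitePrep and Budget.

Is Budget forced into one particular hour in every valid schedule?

No

Budget can be 10am (e.g. Standup=9am, Roadmap=9am, Legal=9am, DesignReview=11am, Planning=10am, OffsitePrep=12pm, Budget=10am) or 11am (e.g. Roadmap in 9am; Legal in 9am; OffsitePrep in 12pm; Standup in 9am; Planning in 11am; Budget in 11am; DesignReview in 10am).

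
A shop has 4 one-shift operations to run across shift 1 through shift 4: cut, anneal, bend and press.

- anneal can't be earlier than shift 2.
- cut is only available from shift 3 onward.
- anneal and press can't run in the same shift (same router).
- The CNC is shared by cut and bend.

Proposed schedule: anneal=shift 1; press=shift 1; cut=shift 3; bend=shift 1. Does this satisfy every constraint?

No. anneal can't be earlier than shift 2 is not satisfied.

The CNC is shared by cut and bend — holds.
anneal can't be earlier than shift 2 — violated.
anneal and press can't run in the same shift (same router) — violated.
cut is only available from shift 3 onward — holds.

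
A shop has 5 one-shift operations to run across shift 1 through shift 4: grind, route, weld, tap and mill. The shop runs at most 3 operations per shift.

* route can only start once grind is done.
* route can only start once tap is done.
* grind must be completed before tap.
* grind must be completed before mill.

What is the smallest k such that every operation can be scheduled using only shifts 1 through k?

The precedence chain requires at least 3 distinct shifts.
With at most 3 per shift and 5 operations, at least 2 shifts are needed.
3 works (last occupied shift: shift 3): for example mill -> shift 2, tap -> shift 2, route -> shift 3, weld -> shift 1, grind -> shift 1.

3 shifts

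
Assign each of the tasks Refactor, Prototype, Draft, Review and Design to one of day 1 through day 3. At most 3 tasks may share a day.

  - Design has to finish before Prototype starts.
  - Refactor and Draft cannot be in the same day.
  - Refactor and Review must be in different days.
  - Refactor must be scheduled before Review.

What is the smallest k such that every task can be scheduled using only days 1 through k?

The precedence chain requires at least 2 distinct days.
With at most 3 per day and 5 tasks, at least 2 days are needed.
2 works (last occupied day: day 2): for example Review -> day 2; Design -> day 1; Prototype -> day 2; Refactor -> day 1; Draft -> day 2.

2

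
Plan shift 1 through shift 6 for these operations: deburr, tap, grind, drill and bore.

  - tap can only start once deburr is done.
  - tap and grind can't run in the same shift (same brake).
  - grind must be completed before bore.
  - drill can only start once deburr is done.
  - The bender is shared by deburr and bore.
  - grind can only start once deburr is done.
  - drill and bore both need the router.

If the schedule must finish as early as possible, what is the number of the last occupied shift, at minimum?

shift 3

The precedence chain requires at least 3 distinct shifts.
3 works (last occupied shift: shift 3): for example grind=shift 2; deburr=shift 1; bore=shift 3; drill=shift 2; tap=shift 3.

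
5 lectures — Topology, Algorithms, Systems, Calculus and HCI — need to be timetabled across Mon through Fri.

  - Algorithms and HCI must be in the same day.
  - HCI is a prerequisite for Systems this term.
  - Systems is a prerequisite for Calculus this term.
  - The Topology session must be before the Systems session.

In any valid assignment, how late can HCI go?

Downstream work caps HCI at Wed.
HCI at Wed is achievable: HCI=Wed; Algorithms=Wed; Topology=Mon; Calculus=Fri; Systems=Thu.

Wed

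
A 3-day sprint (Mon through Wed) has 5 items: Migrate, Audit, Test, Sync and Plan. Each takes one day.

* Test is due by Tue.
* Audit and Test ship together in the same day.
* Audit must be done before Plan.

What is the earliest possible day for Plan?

Tue

Precedence pushes Plan to at least Tue.
Plan at Tue is achievable: Test -> Mon, Plan -> Tue, Migrate -> Mon, Audit -> Mon, Sync -> Mon.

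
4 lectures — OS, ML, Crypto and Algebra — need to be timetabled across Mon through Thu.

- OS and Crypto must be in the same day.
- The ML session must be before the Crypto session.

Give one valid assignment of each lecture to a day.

OS -> Tue, Algebra -> Mon, ML -> Mon, Crypto -> Tue

Checking: ML(Mon) before Crypto(Tue); OS = Crypto = Tue.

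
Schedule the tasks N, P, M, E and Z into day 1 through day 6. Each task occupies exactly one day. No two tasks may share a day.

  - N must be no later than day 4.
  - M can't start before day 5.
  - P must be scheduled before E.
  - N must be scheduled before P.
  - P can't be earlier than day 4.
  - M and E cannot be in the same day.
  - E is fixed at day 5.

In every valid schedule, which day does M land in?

M's window is day 5–day 6.
E is fixed at day 5, and M can't share a day with E.
So M must be day 6.

day 6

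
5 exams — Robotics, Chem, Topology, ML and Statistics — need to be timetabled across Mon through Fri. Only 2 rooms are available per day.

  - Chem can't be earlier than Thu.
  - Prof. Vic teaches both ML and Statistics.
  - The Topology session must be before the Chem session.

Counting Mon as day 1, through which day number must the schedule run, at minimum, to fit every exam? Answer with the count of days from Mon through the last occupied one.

The precedence chain requires at least 2 distinct days.
With at most 2 per day and 5 exams, at least 3 days are needed.
Chem can't be placed before Thu — that is day 4 counting from Mon — so the schedule must run through at least 4 days.
4 works (last occupied day: Thu): for example ML in Tue; Statistics in Wed; Robotics in Mon; Chem in Thu; Topology in Mon.

4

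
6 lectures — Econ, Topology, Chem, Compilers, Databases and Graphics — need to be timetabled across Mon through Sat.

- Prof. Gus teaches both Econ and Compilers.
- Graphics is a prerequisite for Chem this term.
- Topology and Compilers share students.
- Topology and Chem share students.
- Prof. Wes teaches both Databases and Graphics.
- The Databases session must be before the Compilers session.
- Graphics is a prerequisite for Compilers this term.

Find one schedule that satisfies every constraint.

Databases -> Tue; Compilers -> Wed; Graphics -> Mon; Topology -> Mon; Chem -> Tue; Econ -> Mon

Checking: Graphics(Mon) before Compilers(Wed); Databases(Tue) before Compilers(Wed); Graphics(Mon) before Chem(Tue); Databases(Tue) != Graphics(Mon); Topology(Mon) != Compilers(Wed); Topology(Mon) != Chem(Tue); Econ(Mon) != Compilers(Wed).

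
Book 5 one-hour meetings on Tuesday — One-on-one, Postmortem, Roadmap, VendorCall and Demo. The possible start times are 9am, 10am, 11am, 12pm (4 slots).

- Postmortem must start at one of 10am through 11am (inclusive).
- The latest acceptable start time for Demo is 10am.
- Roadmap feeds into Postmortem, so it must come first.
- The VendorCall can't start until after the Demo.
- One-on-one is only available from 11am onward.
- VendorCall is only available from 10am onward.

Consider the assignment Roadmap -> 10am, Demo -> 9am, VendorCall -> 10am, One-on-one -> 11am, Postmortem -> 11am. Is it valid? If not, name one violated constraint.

One-on-one is only available from 11am onward — holds.
Roadmap feeds into Postmortem, so it must come first — holds.
Postmortem must start at one of 10am through 11am (inclusive) — holds.
The latest acceptable start time for Demo is 10am — holds.
VendorCall is only available from 10am onward — holds.
The VendorCall can't start until after the Demo — holds.

Valid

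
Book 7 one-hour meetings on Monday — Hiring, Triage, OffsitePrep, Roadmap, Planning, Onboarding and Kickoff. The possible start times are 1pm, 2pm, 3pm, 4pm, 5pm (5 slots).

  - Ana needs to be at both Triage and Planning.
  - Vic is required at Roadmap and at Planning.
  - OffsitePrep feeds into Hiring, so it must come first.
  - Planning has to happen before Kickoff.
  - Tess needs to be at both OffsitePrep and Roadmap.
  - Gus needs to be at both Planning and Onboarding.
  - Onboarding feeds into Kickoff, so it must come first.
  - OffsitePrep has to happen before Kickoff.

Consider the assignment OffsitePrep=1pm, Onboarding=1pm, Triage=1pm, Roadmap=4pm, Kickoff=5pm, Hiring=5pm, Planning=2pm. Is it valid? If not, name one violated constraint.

Tess needs to be at both OffsitePrep and Roadmap — holds.
Gus needs to be at both Planning and Onboarding — holds.
OffsitePrep has to happen before Kickoff — holds.
OffsitePrep feeds into Hiring, so it must come first — holds.
Planning has to happen before Kickoff — holds.
Onboarding feeds into Kickoff, so it must come first — holds.
Ana needs to be at both Triage and Planning — holds.
Vic is required at Roadmap and at Planning — holds.

Yes, all constraints hold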